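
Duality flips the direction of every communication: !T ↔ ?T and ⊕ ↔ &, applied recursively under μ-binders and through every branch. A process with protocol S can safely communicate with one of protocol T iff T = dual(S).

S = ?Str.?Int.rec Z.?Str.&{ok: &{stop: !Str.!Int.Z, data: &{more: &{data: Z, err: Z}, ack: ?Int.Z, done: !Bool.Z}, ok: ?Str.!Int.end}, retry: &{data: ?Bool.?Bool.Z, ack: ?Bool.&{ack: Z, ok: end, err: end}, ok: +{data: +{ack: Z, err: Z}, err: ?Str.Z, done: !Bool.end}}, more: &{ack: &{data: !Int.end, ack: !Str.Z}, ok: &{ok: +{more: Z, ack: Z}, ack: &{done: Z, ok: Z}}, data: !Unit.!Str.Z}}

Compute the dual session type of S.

!Str.!Int.rec Z.!Str.+{ok: +{stop: ?Str.?Int.Z, data: +{more: +{data: Z, err: Z}, ack: !Int.Z, done: ?Bool.Z}, ok: !Str.?Int.end}, retry: +{data: !Bool.!Bool.Z, ack: !Bool.+{ack: Z, ok: end, err: end}, ok: &{data: &{ack: Z, err: Z}, err: !Str.Z, done: ?Bool.end}}, more: +{ack: +{data: ?Int.end, ack: ?Str.Z}, ok: +{ok: &{more: Z, ack: Z}, ack: +{done: Z, ok: Z}}, data: ?Unit.?Str.Z}}

?Str = !Str
  ?Int = !Int
    rec Z = rec Z  (μ self-dual)
      ?Str = !Str
        &{ok,retry,more} = +{ok,retry,more}  (offer→select)
          case ok:
            &{stop,data,ok} = +{stop,data,ok}  (offer→select)
              case stop:
                !Str = ?Str
                  !Int = ?Int
                    Z ↦ Z
              case data:
                &{more,ack,done} = +{more,ack,done}  (offer→select)
                  case more:
                    &{data,err} = +{data,err}  (offer→select)
                      case data:
                        Z ↦ Z
                      case err:
                        Z ↦ Z
                  case ack:
                    ?Int = !Int
                      Z ↦ Z
                  case done:
                    !Bool = ?Bool
                      Z ↦ Z
              case ok:
                ?Str = !Str
                  !Int = ?Int
                    end ↦ end
          case retry:
            &{data,ack,ok} = +{data,ack,ok}  (offer→select)
              case data:
                ?Bool = !Bool
                  ?Bool = !Bool
                    Z ↦ Z
              case ack:
                ?Bool = !Bool
                  &{ack,ok,err} = +{ack,ok,err}  (offer→select)
                    case ack:
                      Z ↦ Z
                    case ok:
                      end ↦ end
                    case err:
                      end ↦ end
              case ok:
                +{data,err,done} = &{data,err,done}  (⊕→&)
                  case data:
                    +{ack,err} = &{ack,err}  (⊕→&)
                      case ack:
                        Z ↦ Z
                      case err:
                        Z ↦ Z
                  case err:
                    ?Str = !Str
                      Z ↦ Z
                  case done:
                    !Bool = ?Bool
                      end ↦ end
          case more:
            &{ack,ok,data} = +{ack,ok,data}  (offer→select)
              case ack:
                &{data,ack} = +{data,ack}  (offer→select)
                  case data:
                    !Int = ?Int
                      end ↦ end
                  case ack:
                    !Str = ?Str
                      Z ↦ Z
              case ok:
                &{ok,ack} = +{ok,ack}  (offer→select)
                  case ok:
                    +{more,ack} = &{more,ack}  (⊕→&)
                      case more:
                        Z ↦ Z
                      case ack:
                        Z ↦ Z
                  case ack:
                    &{done,ok} = +{done,ok}  (offer→select)
                      case done:
                        Z ↦ Z
                      case ok:
                        Z ↦ Z
              case data:
                !Unit = ?Unit
                  !Str = ?Str
                    Z ↦ Z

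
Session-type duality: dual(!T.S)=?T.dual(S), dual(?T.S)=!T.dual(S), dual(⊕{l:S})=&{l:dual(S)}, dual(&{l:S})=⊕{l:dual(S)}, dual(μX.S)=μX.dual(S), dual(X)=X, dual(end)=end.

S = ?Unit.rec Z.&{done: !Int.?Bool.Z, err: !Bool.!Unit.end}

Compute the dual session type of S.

!Unit.rec Z.+{done: ?Int.!Bool.Z, err: ?Bool.?Unit.end}

?Unit ↦ !Unit
  rec Z ↦ rec Z  (binder kept)
    &{done,err} ↦ +{done,err}  (&→⊕)
      • done:
        !Int ↦ ?Int
          ?Bool ↦ !Bool
            Z self-dual
      • err:
        !Bool ↦ ?Bool
          !Unit ↦ ?Unit
            end self-dual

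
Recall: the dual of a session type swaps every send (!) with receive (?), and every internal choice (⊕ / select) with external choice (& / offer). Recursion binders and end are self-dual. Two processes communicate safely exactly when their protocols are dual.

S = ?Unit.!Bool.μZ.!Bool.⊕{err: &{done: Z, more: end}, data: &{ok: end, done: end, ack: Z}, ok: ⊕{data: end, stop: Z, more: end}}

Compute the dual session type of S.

?Unit → !Unit
  !Bool → ?Bool
    μZ → μZ  (rec unchanged)
      !Bool → ?Bool
        ⊕{err,data,ok} → &{err,data,ok}  (select→offer)
          [err]
            &{done,more} → ⊕{done,more}  (external→internal)
              [done]
                Z ↦ Z
              [more]
                end ↦ end
          [data]
            &{ok,done,ack} → ⊕{ok,done,ack}  (external→internal)
              [ok]
                end ↦ end
              [done]
                end ↦ end
              [ack]
                Z ↦ Z
          [ok]
            ⊕{data,stop,more} → &{data,stop,more}  (select→offer)
              [data]
                end ↦ end
              [stop]
                Z ↦ Z
              [more]
                end ↦ end

!Unit.?Bool.μZ.?Bool.&{err: ⊕{done: Z, more: end}, data: ⊕{ok: end, done: end, ack: Z}, ok: &{data: end, stop: Z, more: end}}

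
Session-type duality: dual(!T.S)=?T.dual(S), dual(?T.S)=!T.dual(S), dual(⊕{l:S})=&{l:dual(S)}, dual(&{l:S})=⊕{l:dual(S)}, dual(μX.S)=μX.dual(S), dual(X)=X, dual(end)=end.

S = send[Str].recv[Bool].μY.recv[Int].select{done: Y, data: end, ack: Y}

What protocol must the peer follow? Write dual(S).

send[Str] → recv[Str]
  recv[Bool] → send[Bool]
    μY → μY  (μ self-dual)
      recv[Int] → send[Int]
        select{done,data,ack} → offer{done,data,ack}  (select→offer)
          [done]
            Y self-dual
          [data]
            end self-dual
          [ack]
            Y self-dual

recv[Str].send[Bool].μY.send[Int].offer{done: Y, data: end, ack: Y}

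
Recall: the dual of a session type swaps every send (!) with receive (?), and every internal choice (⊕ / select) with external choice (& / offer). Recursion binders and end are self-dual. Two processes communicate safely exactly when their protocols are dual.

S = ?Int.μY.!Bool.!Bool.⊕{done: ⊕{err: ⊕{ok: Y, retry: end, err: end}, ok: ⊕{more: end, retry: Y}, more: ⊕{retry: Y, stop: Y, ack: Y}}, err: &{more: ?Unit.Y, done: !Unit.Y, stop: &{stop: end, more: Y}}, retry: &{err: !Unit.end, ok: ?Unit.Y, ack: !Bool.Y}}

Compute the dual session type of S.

!Int.μY.?Bool.?Bool.&{done: &{err: &{ok: Y, retry: end, err: end}, ok: &{more: end, retry: Y}, more: &{retry: Y, stop: Y, ack: Y}}, err: ⊕{more: !Unit.Y, done: ?Unit.Y, stop: ⊕{stop: end, more: Y}}, retry: ⊕{err: ?Unit.end, ok: !Unit.Y, ack: ?Bool.Y}}

?Int ↦ !Int
  μY ↦ μY  (binder kept)
    !Bool ↦ ?Bool
      !Bool ↦ ?Bool
        ⊕{done,err,retry} ↦ &{done,err,retry}  (internal→external)
          [done]
            ⊕{err,ok,more} ↦ &{err,ok,more}  (internal→external)
              [err]
                ⊕{ok,retry,err} ↦ &{ok,retry,err}  (internal→external)
                  [ok]
                    Y self-dual
                  [retry]
                    end self-dual
                  [err]
                    end self-dual
              [ok]
                ⊕{more,retry} ↦ &{more,retry}  (internal→external)
                  [more]
                    end self-dual
                  [retry]
                    Y self-dual
              [more]
                ⊕{retry,stop,ack} ↦ &{retry,stop,ack}  (internal→external)
                  [retry]
                    Y self-dual
                  [stop]
                    Y self-dual
                  [ack]
                    Y self-dual
          [err]
            &{more,done,stop} ↦ ⊕{more,done,stop}  (external→internal)
              [more]
                ?Unit ↦ !Unit
                  Y self-dual
              [done]
                !Unit ↦ ?Unit
                  Y self-dual
              [stop]
                &{stop,more} ↦ ⊕{stop,more}  (external→internal)
                  [stop]
                    end self-dual
                  [more]
                    Y self-dual
          [retry]
            &{err,ok,ack} ↦ ⊕{err,ok,ack}  (external→internal)
              [err]
                !Unit ↦ ?Unit
                  end self-dual
              [ok]
                ?Unit ↦ !Unit
                  Y self-dual
              [ack]
                !Bool ↦ ?Bool
                  Y self-dual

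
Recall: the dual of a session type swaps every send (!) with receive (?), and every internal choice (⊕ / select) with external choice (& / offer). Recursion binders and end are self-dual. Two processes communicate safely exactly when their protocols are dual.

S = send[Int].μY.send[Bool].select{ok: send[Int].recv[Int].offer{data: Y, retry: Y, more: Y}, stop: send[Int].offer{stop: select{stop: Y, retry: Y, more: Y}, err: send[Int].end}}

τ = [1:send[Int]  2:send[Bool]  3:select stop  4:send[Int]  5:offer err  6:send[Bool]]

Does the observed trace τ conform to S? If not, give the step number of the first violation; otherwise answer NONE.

6

step 1: send[Int]  match  state: μY.…
step 2: send[Bool]  match  state: select{ok: send[Int].recv[Int].offer{data: μY.…, retry: μY.…, more: μY.…}, stop: send[Int].offer{stop: select{stop: μY.…, retry: μY.…, more: μY.…}, err: send[Int].end}}
step 3: select stop  match  state: send[Int].offer{stop: select{stop: μY.…, retry: μY.…, more: μY.…}, err: send[Int].end}
step 4: send[Int]  match  state: offer{stop: select{stop: μY.…, retry: μY.…, more: μY.…}, err: send[Int].end}
step 5: offer err  match  state: send[Int].end
step 6: got send[Bool], protocol expects send[Int]  ✗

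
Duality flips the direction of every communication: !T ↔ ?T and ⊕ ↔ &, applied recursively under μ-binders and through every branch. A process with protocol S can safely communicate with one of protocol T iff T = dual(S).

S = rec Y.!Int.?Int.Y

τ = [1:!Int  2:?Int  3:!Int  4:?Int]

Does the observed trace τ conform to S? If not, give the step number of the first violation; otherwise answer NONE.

@1 !Int  ✓  residual = ?Int.rec Y.…
@2 ?Int  ✓  residual = rec Y.…
@3 !Int  ✓  residual = ?Int.rec Y.…
@4 ?Int  ✓  residual = rec Y.…
all 4 steps conform

NONE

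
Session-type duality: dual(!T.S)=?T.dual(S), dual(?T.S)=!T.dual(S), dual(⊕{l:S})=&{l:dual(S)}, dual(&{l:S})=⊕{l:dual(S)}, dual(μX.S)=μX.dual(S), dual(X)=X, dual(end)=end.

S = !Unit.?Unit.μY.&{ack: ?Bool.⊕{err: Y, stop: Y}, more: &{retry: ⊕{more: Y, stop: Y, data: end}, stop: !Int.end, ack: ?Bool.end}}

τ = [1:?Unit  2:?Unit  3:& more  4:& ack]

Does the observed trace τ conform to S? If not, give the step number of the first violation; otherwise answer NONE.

step 1: got ?Unit, protocol expects !Unit  ✗

1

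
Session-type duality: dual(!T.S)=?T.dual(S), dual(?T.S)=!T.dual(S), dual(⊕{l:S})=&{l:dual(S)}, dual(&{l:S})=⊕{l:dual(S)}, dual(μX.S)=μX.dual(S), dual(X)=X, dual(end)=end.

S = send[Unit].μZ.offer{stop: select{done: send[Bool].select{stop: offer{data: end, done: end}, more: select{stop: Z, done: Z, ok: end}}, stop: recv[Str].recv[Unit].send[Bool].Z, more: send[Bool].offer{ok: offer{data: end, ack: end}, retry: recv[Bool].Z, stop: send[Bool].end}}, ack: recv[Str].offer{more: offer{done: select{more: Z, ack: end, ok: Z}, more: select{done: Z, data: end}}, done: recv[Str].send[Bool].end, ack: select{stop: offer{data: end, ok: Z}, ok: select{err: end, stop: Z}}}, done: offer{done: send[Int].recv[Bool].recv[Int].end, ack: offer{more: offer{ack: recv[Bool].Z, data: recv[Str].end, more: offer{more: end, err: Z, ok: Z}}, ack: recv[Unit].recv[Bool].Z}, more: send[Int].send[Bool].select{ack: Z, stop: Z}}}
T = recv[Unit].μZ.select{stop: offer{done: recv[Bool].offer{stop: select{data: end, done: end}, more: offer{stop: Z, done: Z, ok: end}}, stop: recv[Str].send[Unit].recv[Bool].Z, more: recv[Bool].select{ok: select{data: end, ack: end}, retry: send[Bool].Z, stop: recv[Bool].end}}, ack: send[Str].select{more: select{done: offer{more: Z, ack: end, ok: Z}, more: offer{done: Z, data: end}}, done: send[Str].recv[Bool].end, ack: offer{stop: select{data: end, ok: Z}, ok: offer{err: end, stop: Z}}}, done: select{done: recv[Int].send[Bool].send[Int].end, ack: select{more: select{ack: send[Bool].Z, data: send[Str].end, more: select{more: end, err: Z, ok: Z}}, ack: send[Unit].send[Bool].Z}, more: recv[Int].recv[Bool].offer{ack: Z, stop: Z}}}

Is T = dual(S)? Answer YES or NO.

send[Unit] ‖ recv[Unit]  match
  μZ ‖ μZ  match (μ self-dual)
    offer{stop,ack,done} ‖ select{stop,ack,done}  match labels match
      [stop]
        select{done,stop,more} ‖ offer{done,stop,more}  match labels match
          [done]
            send[Bool] ‖ recv[Bool]  match
              select{stop,more} ‖ offer{stop,more}  match labels match
                [stop]
                  offer{data,done} ‖ select{data,done}  match labels match
                    [data]
                      end ‖ end  match
                    [done]
                      end ‖ end  match
                [more]
                  select{stop,done,ok} ‖ offer{stop,done,ok}  match labels match
                    [stop]
                      Z ‖ Z  match
                    [done]
                      Z ‖ Z  match
                    [ok]
                      end ‖ end  match
          [stop]
            recv[Str] ‖ recv[Str]  ✗ same direction on both sides — not dual

NO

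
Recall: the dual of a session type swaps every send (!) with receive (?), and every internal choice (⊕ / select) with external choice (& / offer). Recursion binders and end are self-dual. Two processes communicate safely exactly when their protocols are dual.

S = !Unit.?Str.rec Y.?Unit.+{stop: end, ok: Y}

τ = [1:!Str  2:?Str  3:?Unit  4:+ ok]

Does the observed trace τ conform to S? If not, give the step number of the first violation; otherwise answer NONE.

@1 got !Str, protocol expects !Unit  ✗

1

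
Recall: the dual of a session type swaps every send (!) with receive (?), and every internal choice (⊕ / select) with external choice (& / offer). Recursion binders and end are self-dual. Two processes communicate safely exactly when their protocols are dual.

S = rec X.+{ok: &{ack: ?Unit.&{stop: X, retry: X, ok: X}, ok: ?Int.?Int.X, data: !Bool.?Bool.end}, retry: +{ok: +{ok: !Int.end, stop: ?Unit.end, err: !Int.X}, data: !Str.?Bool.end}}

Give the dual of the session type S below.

rec X.&{ok: +{ack: !Unit.+{stop: X, retry: X, ok: X}, ok: !Int.!Int.X, data: ?Bool.!Bool.end}, retry: &{ok: &{ok: ?Int.end, stop: !Unit.end, err: ?Int.X}, data: ?Str.!Bool.end}}

rec X → rec X  (rec unchanged)
  +{ok,retry} → &{ok,retry}  (⊕→&)
    [ok]
      &{ack,ok,data} → +{ack,ok,data}  (offer→select)
        [ack]
          ?Unit → !Unit
            &{stop,retry,ok} → +{stop,retry,ok}  (offer→select)
              [stop]
                X self-dual
              [retry]
                X self-dual
              [ok]
                X self-dual
        [ok]
          ?Int → !Int
            ?Int → !Int
              X self-dual
        [data]
          !Bool → ?Bool
            ?Bool → !Bool
              end self-dual
    [retry]
      +{ok,data} → &{ok,data}  (⊕→&)
        [ok]
          +{ok,stop,err} → &{ok,stop,err}  (⊕→&)
            [ok]
              !Int → ?Int
                end self-dual
            [stop]
              ?Unit → !Unit
                end self-dual
            [err]
              !Int → ?Int
                X self-dual
        [data]
          !Str → ?Str
            ?Bool → !Bool
              end self-dual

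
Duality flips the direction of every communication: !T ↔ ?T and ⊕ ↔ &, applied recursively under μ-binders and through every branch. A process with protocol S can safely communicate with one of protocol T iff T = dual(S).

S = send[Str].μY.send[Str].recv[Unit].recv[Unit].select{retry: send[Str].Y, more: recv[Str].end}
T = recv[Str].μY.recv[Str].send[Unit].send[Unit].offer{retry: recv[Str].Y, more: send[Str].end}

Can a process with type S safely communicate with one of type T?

YES

send[Str] | recv[Str]  ok
  μY | μY  ok (binder kept)
    send[Str] | recv[Str]  ok
      recv[Unit] | send[Unit]  ok
        recv[Unit] | send[Unit]  ok
          select{retry,more} | offer{retry,more}  ok labels match
            [retry]
              send[Str] | recv[Str]  ok
                Y | Y  ok
            [more]
              recv[Str] | send[Str]  ok
                end | end  ok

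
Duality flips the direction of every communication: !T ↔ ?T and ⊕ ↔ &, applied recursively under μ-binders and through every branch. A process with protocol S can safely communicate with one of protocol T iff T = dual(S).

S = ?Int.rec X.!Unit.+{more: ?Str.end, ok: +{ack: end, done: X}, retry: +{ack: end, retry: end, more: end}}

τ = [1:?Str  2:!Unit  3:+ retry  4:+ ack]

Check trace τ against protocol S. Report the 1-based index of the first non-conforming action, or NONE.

step 1: got ?Str, protocol expects ?Int  ✗

1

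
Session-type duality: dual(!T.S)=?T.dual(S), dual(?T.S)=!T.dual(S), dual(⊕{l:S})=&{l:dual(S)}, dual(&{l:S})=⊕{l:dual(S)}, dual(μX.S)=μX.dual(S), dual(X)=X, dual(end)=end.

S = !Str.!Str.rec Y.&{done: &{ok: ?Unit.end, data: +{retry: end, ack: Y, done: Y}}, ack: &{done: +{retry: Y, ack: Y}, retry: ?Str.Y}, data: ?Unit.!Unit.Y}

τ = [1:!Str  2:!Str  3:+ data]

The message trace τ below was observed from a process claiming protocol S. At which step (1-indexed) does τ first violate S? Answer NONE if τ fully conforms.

step 1: !Str  ok  state: !Str.rec Y.…
step 2: !Str  ok  state: rec Y.…
step 3: got + data, protocol expects & done or & ack or & data  ✗

3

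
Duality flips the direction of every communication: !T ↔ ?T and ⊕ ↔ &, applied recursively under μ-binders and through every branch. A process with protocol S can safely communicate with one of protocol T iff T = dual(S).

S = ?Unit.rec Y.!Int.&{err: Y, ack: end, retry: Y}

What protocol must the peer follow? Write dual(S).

!Unit.rec Y.?Int.+{err: Y, ack: end, retry: Y}

?Unit → !Unit
  rec Y → rec Y  (binder kept)
    !Int → ?Int
      &{err,ack,retry} → +{err,ack,retry}  (offer→select)
        case err:
          dual(Y) = Y
        case ack:
          dual(end) = end
        case retry:
          dual(Y) = Y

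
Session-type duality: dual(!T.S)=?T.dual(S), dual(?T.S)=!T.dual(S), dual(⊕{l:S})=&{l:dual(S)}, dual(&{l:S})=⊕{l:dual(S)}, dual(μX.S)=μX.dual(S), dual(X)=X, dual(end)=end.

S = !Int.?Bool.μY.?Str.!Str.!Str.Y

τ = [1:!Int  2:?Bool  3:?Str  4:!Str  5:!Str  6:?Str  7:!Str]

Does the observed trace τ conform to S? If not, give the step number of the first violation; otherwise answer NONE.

NONE

step 1: !Int  ok  now at ?Bool.μY.…
step 2: ?Bool  ok  now at μY.…
step 3: ?Str  ok  now at !Str.!Str.μY.…
step 4: !Str  ok  now at !Str.μY.…
step 5: !Str  ok  now at μY.…
step 6: ?Str  ok  now at !Str.!Str.μY.…
step 7: !Str  ok  now at !Str.μY.…
τ conforms to S (length 7)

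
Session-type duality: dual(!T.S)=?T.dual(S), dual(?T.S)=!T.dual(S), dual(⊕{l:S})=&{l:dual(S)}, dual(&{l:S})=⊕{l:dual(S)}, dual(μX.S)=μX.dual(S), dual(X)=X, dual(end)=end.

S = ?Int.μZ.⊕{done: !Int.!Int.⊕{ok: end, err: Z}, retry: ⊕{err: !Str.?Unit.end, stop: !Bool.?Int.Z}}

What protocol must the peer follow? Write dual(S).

!Int.μZ.&{done: ?Int.?Int.&{ok: end, err: Z}, retry: &{err: ?Str.!Unit.end, stop: ?Bool.!Int.Z}}

?Int → !Int
  μZ → μZ  (rec unchanged)
    ⊕{done,retry} → &{done,retry}  (internal→external)
      • done:
        !Int → ?Int
          !Int → ?Int
            ⊕{ok,err} → &{ok,err}  (internal→external)
              • ok:
                end ↦ end
              • err:
                Z ↦ Z
      • retry:
        ⊕{err,stop} → &{err,stop}  (internal→external)
          • err:
            !Str → ?Str
              ?Unit → !Unit
                end ↦ end
          • stop:
            !Bool → ?Bool
              ?Int → !Int
                Z ↦ Z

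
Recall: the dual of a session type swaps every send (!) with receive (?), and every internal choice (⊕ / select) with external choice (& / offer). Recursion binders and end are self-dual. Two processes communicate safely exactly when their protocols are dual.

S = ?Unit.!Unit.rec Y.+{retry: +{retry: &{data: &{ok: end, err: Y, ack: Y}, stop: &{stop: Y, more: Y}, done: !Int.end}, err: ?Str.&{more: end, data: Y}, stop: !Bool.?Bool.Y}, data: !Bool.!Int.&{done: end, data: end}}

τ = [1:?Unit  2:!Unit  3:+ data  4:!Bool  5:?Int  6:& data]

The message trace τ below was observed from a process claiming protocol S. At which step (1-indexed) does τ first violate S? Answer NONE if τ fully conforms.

5

@1 ?Unit  match  now at !Unit.rec Y.…
@2 !Unit  match  now at rec Y.…
@3 + data  match  now at !Bool.!Int.&{done: end, data: end}
@4 !Bool  match  now at !Int.&{done: end, data: end}
@5 got ?Int, protocol expects !Int  ✗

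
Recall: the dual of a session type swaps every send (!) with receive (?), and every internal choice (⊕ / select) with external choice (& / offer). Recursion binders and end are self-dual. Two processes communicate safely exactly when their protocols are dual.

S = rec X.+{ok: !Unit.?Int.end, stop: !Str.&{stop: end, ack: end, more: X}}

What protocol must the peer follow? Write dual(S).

rec X.&{ok: ?Unit.!Int.end, stop: ?Str.+{stop: end, ack: end, more: X}}

rec X ↦ rec X  (binder kept)
  +{ok,stop} ↦ &{ok,stop}  (⊕→&)
    • ok:
      !Unit ↦ ?Unit
        ?Int ↦ !Int
          end self-dual
    • stop:
      !Str ↦ ?Str
        &{stop,ack,more} ↦ +{stop,ack,more}  (&→⊕)
          • stop:
            end self-dual
          • ack:
            end self-dual
          • more:
            X self-dual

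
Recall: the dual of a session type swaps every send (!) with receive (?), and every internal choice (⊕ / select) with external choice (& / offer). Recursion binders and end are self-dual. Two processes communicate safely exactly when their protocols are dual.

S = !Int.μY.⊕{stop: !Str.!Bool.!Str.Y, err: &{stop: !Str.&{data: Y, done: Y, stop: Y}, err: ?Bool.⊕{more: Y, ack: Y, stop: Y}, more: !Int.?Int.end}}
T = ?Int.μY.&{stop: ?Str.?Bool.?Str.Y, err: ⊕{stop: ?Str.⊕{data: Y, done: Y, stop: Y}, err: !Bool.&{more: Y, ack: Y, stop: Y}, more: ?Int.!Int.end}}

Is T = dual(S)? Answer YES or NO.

!Int ‖ ?Int  ✓
  μY ‖ μY  ✓ (rec unchanged)
    ⊕{stop,err} ‖ &{stop,err}  ✓ same labels
      [stop]
        !Str ‖ ?Str  ✓
          !Bool ‖ ?Bool  ✓
            !Str ‖ ?Str  ✓
              Y ‖ Y  ✓
      [err]
        &{stop,err,more} ‖ ⊕{stop,err,more}  ✓ same labels
          [stop]
            !Str ‖ ?Str  ✓
              &{data,done,stop} ‖ ⊕{data,done,stop}  ✓ same labels
                [data]
                  Y ‖ Y  ✓
                [done]
                  Y ‖ Y  ✓
                [stop]
                  Y ‖ Y  ✓
          [err]
            ?Bool ‖ !Bool  ✓
              ⊕{more,ack,stop} ‖ &{more,ack,stop}  ✓ same labels
                [more]
                  Y ‖ Y  ✓
                [ack]
                  Y ‖ Y  ✓
                [stop]
                  Y ‖ Y  ✓
          [more]
            !Int ‖ ?Int  ✓
              ?Int ‖ !Int  ✓
                end ‖ end  ✓

YES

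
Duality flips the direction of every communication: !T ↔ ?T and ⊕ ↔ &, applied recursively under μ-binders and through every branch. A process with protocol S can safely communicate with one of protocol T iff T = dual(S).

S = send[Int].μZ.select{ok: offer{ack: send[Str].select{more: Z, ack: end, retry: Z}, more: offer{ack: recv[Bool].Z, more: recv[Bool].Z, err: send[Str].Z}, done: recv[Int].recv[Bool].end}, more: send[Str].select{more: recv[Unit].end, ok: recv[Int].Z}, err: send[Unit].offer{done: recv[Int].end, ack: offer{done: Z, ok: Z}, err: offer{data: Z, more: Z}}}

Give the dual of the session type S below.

recv[Int].μZ.offer{ok: select{ack: recv[Str].offer{more: Z, ack: end, retry: Z}, more: select{ack: send[Bool].Z, more: send[Bool].Z, err: recv[Str].Z}, done: send[Int].send[Bool].end}, more: recv[Str].offer{more: send[Unit].end, ok: send[Int].Z}, err: recv[Unit].select{done: send[Int].end, ack: select{done: Z, ok: Z}, err: select{data: Z, more: Z}}}

send[Int] → recv[Int]
  μZ → μZ  (μ self-dual)
    select{ok,more,err} → offer{ok,more,err}  (select→offer)
      case ok:
        offer{ack,more,done} → select{ack,more,done}  (offer→select)
          case ack:
            send[Str] → recv[Str]
              select{more,ack,retry} → offer{more,ack,retry}  (select→offer)
                case more:
                  Z self-dual
                case ack:
                  end self-dual
                case retry:
                  Z self-dual
          case more:
            offer{ack,more,err} → select{ack,more,err}  (offer→select)
              case ack:
                recv[Bool] → send[Bool]
                  Z self-dual
              case more:
                recv[Bool] → send[Bool]
                  Z self-dual
              case err:
                send[Str] → recv[Str]
                  Z self-dual
          case done:
            recv[Int] → send[Int]
              recv[Bool] → send[Bool]
                end self-dual
      case more:
        send[Str] → recv[Str]
          select{more,ok} → offer{more,ok}  (select→offer)
            case more:
              recv[Unit] → send[Unit]
                end self-dual
            case ok:
              recv[Int] → send[Int]
                Z self-dual
      case err:
        send[Unit] → recv[Unit]
          offer{done,ack,err} → select{done,ack,err}  (offer→select)
            case done:
              recv[Int] → send[Int]
                end self-dual
            case ack:
              offer{done,ok} → select{done,ok}  (offer→select)
                case done:
                  Z self-dual
                case ok:
                  Z self-dual
            case err:
              offer{data,more} → select{data,more}  (offer→select)
                case data:
                  Z self-dual
                case more:
                  Z self-dual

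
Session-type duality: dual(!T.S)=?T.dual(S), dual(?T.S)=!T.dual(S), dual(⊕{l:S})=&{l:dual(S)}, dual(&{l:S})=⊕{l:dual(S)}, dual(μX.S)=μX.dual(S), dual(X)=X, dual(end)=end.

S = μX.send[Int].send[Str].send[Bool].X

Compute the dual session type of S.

μX.recv[Int].recv[Str].recv[Bool].X

μX ↦ μX  (binder kept)
  send[Int] ↦ recv[Int]
    send[Str] ↦ recv[Str]
      send[Bool] ↦ recv[Bool]
        X ↦ X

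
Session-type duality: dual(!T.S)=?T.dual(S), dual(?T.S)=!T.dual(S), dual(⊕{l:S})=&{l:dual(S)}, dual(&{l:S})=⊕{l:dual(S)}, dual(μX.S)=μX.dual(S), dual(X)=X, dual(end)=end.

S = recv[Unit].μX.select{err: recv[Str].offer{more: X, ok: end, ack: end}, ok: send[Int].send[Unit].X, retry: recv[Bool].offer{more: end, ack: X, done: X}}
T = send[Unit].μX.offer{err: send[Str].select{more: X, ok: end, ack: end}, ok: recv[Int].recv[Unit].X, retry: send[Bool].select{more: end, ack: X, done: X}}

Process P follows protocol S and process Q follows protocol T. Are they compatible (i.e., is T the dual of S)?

recv[Unit] vs send[Unit]  ✓
  μX vs μX  ✓ (binder kept)
    select{err,ok,retry} vs offer{err,ok,retry}  ✓ same labels
      case err:
        recv[Str] vs send[Str]  ✓
          offer{more,ok,ack} vs select{more,ok,ack}  ✓ same labels
            case more:
              X vs X  ✓
            case ok:
              end vs end  ✓
            case ack:
              end vs end  ✓
      case ok:
        send[Int] vs recv[Int]  ✓
          send[Unit] vs recv[Unit]  ✓
            X vs X  ✓
      case retry:
        recv[Bool] vs send[Bool]  ✓
          offer{more,ack,done} vs select{more,ack,done}  ✓ same labels
            case more:
              end vs end  ✓
            case ack:
              X vs X  ✓
            case done:
              X vs X  ✓

YES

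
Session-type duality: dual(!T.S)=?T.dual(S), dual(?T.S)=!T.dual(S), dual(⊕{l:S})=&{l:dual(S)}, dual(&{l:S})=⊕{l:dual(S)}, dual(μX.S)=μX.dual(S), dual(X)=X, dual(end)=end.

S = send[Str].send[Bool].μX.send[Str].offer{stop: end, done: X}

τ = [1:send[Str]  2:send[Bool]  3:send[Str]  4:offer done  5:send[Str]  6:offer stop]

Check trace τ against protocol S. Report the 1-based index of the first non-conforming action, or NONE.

NONE

@1 send[Str]  ok  residual = send[Bool].μX.…
@2 send[Bool]  ok  residual = μX.…
@3 send[Str]  ok  residual = offer{stop: end, done: μX.…}
@4 offer done  ok  residual = μX.…
@5 send[Str]  ok  residual = offer{stop: end, done: μX.…}
@6 offer stop  ok  residual = end
all 6 steps conform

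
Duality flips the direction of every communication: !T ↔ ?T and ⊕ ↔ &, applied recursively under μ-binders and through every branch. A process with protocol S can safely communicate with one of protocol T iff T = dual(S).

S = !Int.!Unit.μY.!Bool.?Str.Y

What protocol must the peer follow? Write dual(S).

!Int → ?Int
  !Unit → ?Unit
    μY → μY  (binder kept)
      !Bool → ?Bool
        ?Str → !Str
          Y ↦ Y

?Int.?Unit.μY.?Bool.!Str.Y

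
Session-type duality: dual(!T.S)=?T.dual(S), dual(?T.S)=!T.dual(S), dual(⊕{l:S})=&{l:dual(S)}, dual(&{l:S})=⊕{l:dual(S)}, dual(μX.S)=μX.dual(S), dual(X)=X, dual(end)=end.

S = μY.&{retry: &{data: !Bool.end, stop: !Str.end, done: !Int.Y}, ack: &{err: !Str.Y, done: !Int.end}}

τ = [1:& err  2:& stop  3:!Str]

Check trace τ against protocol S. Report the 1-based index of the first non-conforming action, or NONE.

1

@1 got & err, protocol expects & retry or & ack  ✗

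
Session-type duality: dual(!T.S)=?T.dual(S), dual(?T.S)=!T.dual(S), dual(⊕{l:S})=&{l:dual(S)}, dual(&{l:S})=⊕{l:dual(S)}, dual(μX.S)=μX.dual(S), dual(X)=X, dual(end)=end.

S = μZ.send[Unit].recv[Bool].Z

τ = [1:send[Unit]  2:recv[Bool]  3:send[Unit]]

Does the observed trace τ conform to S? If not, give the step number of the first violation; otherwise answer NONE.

NONE

@1 send[Unit]  ✓  state: recv[Bool].μZ.…
@2 recv[Bool]  ✓  state: μZ.…
@3 send[Unit]  ✓  state: recv[Bool].μZ.…
trace exhausted — no violation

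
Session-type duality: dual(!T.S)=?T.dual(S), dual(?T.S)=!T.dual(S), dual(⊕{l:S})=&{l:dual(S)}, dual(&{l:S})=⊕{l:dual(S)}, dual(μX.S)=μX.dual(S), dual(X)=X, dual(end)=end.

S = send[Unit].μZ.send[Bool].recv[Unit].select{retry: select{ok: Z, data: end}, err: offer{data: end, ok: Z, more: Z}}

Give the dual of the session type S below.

recv[Unit].μZ.recv[Bool].send[Unit].offer{retry: offer{ok: Z, data: end}, err: select{data: end, ok: Z, more: Z}}

send[Unit] ↦ recv[Unit]
  μZ ↦ μZ  (binder kept)
    send[Bool] ↦ recv[Bool]
      recv[Unit] ↦ send[Unit]
        select{retry,err} ↦ offer{retry,err}  (select→offer)
          [retry]
            select{ok,data} ↦ offer{ok,data}  (select→offer)
              [ok]
                dual(Z) = Z
              [data]
                dual(end) = end
          [err]
            offer{data,ok,more} ↦ select{data,ok,more}  (&→⊕)
              [data]
                dual(end) = end
              [ok]
                dual(Z) = Z
              [more]
                dual(Z) = Z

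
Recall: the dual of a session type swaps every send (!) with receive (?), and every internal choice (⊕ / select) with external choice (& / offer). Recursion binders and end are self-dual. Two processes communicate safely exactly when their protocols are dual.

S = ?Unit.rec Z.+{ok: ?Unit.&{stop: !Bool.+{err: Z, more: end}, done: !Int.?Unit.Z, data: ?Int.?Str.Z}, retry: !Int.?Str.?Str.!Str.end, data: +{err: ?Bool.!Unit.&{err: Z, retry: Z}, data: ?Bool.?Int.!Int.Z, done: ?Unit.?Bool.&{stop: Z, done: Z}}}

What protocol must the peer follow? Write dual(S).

?Unit ↦ !Unit
  rec Z ↦ rec Z  (μ self-dual)
    +{ok,retry,data} ↦ &{ok,retry,data}  (⊕→&)
      • ok:
        ?Unit ↦ !Unit
          &{stop,done,data} ↦ +{stop,done,data}  (&→⊕)
            • stop:
              !Bool ↦ ?Bool
                +{err,more} ↦ &{err,more}  (⊕→&)
                  • err:
                    Z self-dual
                  • more:
                    end self-dual
            • done:
              !Int ↦ ?Int
                ?Unit ↦ !Unit
                  Z self-dual
            • data:
              ?Int ↦ !Int
                ?Str ↦ !Str
                  Z self-dual
      • retry:
        !Int ↦ ?Int
          ?Str ↦ !Str
            ?Str ↦ !Str
              !Str ↦ ?Str
                end self-dual
      • data:
        +{err,data,done} ↦ &{err,data,done}  (⊕→&)
          • err:
            ?Bool ↦ !Bool
              !Unit ↦ ?Unit
                &{err,retry} ↦ +{err,retry}  (&→⊕)
                  • err:
                    Z self-dual
                  • retry:
                    Z self-dual
          • data:
            ?Bool ↦ !Bool
              ?Int ↦ !Int
                !Int ↦ ?Int
                  Z self-dual
          • done:
            ?Unit ↦ !Unit
              ?Bool ↦ !Bool
                &{stop,done} ↦ +{stop,done}  (&→⊕)
                  • stop:
                    Z self-dual
                  • done:
                    Z self-dual

!Unit.rec Z.&{ok: !Unit.+{stop: ?Bool.&{err: Z, more: end}, done: ?Int.!Unit.Z, data: !Int.!Str.Z}, retry: ?Int.!Str.!Str.?Str.end, data: &{err: !Bool.?Unit.+{err: Z, retry: Z}, data: !Bool.!Int.?Int.Z, done: !Unit.!Bool.+{stop: Z, done: Z}}}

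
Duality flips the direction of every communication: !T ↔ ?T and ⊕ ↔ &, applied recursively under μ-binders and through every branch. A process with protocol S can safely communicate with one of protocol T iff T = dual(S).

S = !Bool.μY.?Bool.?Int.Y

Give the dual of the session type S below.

?Bool.μY.!Bool.!Int.Y

!Bool = ?Bool
  μY = μY  (μ self-dual)
    ?Bool = !Bool
      ?Int = !Int
        Y ↦ Y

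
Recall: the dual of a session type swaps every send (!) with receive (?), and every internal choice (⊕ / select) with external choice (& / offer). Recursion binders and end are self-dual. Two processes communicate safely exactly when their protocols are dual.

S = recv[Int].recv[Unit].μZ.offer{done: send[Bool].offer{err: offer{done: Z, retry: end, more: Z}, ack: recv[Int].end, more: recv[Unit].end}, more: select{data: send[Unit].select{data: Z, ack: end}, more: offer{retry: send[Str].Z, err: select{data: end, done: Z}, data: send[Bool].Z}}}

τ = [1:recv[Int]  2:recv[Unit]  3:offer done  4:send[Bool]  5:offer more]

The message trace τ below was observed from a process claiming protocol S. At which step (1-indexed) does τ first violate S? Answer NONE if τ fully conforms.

step 1: recv[Int]  ✓  cont: recv[Unit].μZ.…
step 2: recv[Unit]  ✓  cont: μZ.…
step 3: offer done  ✓  cont: send[Bool].offer{err: offer{done: μZ.…, retry: end, more: μZ.…}, ack: recv[Int].end, more: recv[Unit].end}
step 4: send[Bool]  ✓  cont: offer{err: offer{done: μZ.…, retry: end, more: μZ.…}, ack: recv[Int].end, more: recv[Unit].end}
step 5: offer more  ✓  cont: recv[Unit].end
τ conforms to S (length 5)

NONE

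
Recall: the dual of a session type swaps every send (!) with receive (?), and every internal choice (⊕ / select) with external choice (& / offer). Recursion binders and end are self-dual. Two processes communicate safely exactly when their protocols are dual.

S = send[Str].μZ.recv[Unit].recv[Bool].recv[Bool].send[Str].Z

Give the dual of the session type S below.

recv[Str].μZ.send[Unit].send[Bool].send[Bool].recv[Str].Z

send[Str] → recv[Str]
  μZ → μZ  (binder kept)
    recv[Unit] → send[Unit]
      recv[Bool] → send[Bool]
        recv[Bool] → send[Bool]
          send[Str] → recv[Str]
            Z ↦ Z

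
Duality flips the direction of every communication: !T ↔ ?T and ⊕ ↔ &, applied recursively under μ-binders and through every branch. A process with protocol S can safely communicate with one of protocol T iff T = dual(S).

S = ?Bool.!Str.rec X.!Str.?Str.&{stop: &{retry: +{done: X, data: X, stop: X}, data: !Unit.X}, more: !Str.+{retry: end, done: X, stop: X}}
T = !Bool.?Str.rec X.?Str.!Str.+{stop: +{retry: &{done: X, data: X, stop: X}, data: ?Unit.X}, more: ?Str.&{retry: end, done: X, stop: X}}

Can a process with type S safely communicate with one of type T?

YES

?Bool ‖ !Bool  match
  !Str ‖ ?Str  match
    rec X ‖ rec X  match (rec unchanged)
      !Str ‖ ?Str  match
        ?Str ‖ !Str  match
          &{stop,more} ‖ +{stop,more}  match labels match
            [stop]
              &{retry,data} ‖ +{retry,data}  match labels match
                [retry]
                  +{done,data,stop} ‖ &{done,data,stop}  match labels match
                    [done]
                      X ‖ X  match
                    [data]
                      X ‖ X  match
                    [stop]
                      X ‖ X  match
                [data]
                  !Unit ‖ ?Unit  match
                    X ‖ X  match
            [more]
              !Str ‖ ?Str  match
                +{retry,done,stop} ‖ &{retry,done,stop}  match labels match
                  [retry]
                    end ‖ end  match
                  [done]
                    X ‖ X  match
                  [stop]
                    X ‖ X  match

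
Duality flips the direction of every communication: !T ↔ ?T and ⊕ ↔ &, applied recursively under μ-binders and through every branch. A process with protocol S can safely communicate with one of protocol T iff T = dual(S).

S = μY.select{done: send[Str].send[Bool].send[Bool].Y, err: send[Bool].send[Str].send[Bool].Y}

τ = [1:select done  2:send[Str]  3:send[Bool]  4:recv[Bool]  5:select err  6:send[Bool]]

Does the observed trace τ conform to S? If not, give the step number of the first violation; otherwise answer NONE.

step 1: select done  ✓  residual = send[Str].send[Bool].send[Bool].μY.…
step 2: send[Str]  ✓  residual = send[Bool].send[Bool].μY.…
step 3: send[Bool]  ✓  residual = send[Bool].μY.…
step 4: got recv[Bool], protocol expects send[Bool]  ✗

4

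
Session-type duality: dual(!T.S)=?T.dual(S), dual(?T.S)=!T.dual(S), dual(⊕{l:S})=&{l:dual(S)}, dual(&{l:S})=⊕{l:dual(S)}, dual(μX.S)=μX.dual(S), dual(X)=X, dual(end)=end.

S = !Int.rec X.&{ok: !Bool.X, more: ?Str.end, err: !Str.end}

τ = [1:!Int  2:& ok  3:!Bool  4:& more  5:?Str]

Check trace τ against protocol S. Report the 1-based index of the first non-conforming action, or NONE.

@1 !Int  match  state: rec X.…
@2 & ok  match  state: !Bool.rec X.…
@3 !Bool  match  state: rec X.…
@4 & more  match  state: ?Str.end
@5 ?Str  match  state: end
all 5 steps conform

NONE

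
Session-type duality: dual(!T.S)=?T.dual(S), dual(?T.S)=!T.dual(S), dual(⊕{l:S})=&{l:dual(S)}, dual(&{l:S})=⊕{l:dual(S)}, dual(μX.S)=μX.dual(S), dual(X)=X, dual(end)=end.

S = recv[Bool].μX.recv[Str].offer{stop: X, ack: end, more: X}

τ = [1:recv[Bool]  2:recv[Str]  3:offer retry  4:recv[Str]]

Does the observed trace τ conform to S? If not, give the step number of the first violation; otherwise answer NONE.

@1 recv[Bool]  ok  now at μX.…
@2 recv[Str]  ok  now at offer{stop: μX.…, ack: end, more: μX.…}
@3 got offer retry, protocol expects offer stop or offer ack or offer more  ✗

3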